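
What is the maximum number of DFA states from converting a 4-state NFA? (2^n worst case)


NFA has 4 states
Subset construction: each DFA state = subset of NFA states
Maximum subsets = 2^4
2^4 = 16

16


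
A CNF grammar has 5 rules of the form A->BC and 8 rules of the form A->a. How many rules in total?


CNF allows two rule forms:
  A -> BC (binary): 5 rules
  A -> a (terminal): 8 rules
Total = 5 + 8 = 13

13


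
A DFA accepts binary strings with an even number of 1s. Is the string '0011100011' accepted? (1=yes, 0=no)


DFA has 2 states: q_even (start, accept=yes) and q_odd
Processing string '0011100011' character by character:
  Position 0: read '0', 1-count=0 -> q_even (no change)
  Position 1: read '0', 1-count=0 -> q_even (no change)
  Position 2: read '1', 1-count=1 -> q_odd
  Position 3: read '1', 1-count=2 -> q_even
  Position 4: read '1', 1-count=3 -> q_odd
  Position 5: read '0', 1-count=3 -> q_odd (no change)
  Position 6: read '0', 1-count=3 -> q_odd (no change)
  Position 7: read '0', 1-count=3 -> q_odd (no change)
  Position 8: read '1', 1-count=4 -> q_even
  Position 9: read '1', 1-count=5 -> q_odd
Final state: q_odd, total 1s = 5 (odd); the DFA requires an even count -> reject

0


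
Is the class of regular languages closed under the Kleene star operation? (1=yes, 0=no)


Regular languages are closed under:
- Union (DFA product construction)
- Intersection (DFA product construction)
- Complement (swap accept/reject states)
- Concatenation (NFA construction)
- Kleene star (NFA construction)
Kleene star is in this list
Therefore: closed

1


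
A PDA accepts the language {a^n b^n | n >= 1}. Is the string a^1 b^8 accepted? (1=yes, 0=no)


Language requires equal numbers of a's and b's
PDA pushes for each 'a', pops for each 'b'
Number of a's = 1
Number of b's = 8
1 != 8 -> Reject

0


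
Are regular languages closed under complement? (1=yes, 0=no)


Regular languages are closed under all standard operations:
- Union: Yes (product construction)
- Intersection: Yes (product construction)
- Complement: Yes (swap accept/reject)
- Concatenation: Yes (NFA construction)
Operation: complement -> Closed

1


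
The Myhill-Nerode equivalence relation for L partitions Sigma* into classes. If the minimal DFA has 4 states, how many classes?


Myhill-Nerode theorem:
Number of equivalence classes = number of states in minimal DFA
Minimal DFA states = 4
Therefore equivalence classes = 4

4


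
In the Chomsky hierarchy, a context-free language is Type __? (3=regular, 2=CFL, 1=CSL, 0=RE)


Chomsky hierarchy levels:
  Type 3: Regular (DFA/NFA/regex)
  Type 2: Context-free (PDA)
  Type 1: Context-sensitive
  Type 0: Recursively enumerable (TM)
'context-free' corresponds to Type 2

2


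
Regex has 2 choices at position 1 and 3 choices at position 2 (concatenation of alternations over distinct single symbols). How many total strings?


First group: 2 alternatives
Second group: 3 alternatives
Concatenation: each choice from group 1 pairs with each from group 2
Total = 2 x 3 = 6

6


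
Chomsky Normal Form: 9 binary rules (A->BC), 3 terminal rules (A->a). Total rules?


CNF allows two rule forms:
  A -> BC (binary): 9 rules
  A -> a (terminal): 3 rules
Total = 9 + 3 = 12

12


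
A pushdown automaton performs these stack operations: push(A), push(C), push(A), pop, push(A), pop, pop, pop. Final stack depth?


Tracing stack operations:
  push(A) -> stack = [A], depth=1
  push(C) -> stack = [A,C], depth=2
  push(A) -> stack = [A,C,A], depth=3
  pop -> removed A, stack = [A,C], depth=2
  push(A) -> stack = [A,C,A], depth=3
  pop -> removed A, stack = [A,C], depth=2
  pop -> removed C, stack = [A], depth=1
  pop -> removed A, stack = [], depth=0
Final depth = 0

0


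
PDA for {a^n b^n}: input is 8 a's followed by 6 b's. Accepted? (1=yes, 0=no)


Language requires equal numbers of a's and b's
PDA pushes for each 'a', pops for each 'b'
Number of a's = 8
Number of b's = 6
8 != 6 -> Reject

0


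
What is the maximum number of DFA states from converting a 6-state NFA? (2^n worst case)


NFA has 6 states
Subset construction: each DFA state = subset of NFA states
Maximum subsets = 2^6
2^6 = 64

64


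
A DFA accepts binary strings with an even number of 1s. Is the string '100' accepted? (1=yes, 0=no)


DFA has 2 states: q_even (start, accept=yes) and q_odd
Processing string '100' character by character:
  Position 0: read '1', 1-count=1 -> q_odd
  Position 1: read '0', 1-count=1 -> q_odd (no change)
  Position 2: read '0', 1-count=1 -> q_odd (no change)
Final state: q_odd, total 1s = 1 (odd); the DFA requires an even count -> reject

0


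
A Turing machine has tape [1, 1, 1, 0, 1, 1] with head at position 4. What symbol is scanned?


Tape: [1, 1, 1, 0, 1, 1]
Positions: 0 1 2 3 4 5
Values:    1 1 1 0 1 1
Head at position 4
tape[4] = 1

1


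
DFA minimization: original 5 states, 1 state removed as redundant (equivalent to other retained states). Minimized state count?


Original DFA: 5 states
Redundant states removed: 1
Minimized states = original - removed
= 5 - 1
= 4

4


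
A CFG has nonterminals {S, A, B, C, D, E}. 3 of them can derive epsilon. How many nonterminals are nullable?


Nonterminals: {S, A, B, C, D, E}
A nonterminal is nullable if it can derive epsilon
Counting nullable nonterminals: 3
Total nullable = 3

3


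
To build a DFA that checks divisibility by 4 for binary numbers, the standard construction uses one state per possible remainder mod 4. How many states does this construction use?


Divisibility by 4 is tracked via the remainder mod 4: 0, 1, ..., 3
The construction assigns one state to each remainder
Number of remainders = 4

4


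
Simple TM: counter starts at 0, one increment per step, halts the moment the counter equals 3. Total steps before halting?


Counter starts at 0. Counting sequence:
  Step 1: counter = 1
  Step 2: counter = 2
  Step 3: counter = 3
Counter reached 3 -> halt
Total steps = 3

3


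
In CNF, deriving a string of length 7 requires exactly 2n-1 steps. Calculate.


Chomsky Normal Form derivation:
String length n = 7
Each step either:
  - Splits a nonterminal into two (n-1 such steps)
  - Converts a nonterminal to terminal (n such steps)
Total = (n-1) + n = 2n - 1
= 2(7) - 1
= 14 - 1
= 13

13


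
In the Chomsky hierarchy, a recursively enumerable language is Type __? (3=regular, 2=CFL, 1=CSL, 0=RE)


Chomsky hierarchy levels:
  Type 3: Regular (DFA/NFA/regex)
  Type 2: Context-free (PDA)
  Type 1: Context-sensitive
  Type 0: Recursively enumerable (TM)
'recursively enumerable' corresponds to Type 0

0


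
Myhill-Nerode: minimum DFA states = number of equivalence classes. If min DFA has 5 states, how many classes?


Myhill-Nerode theorem:
Number of equivalence classes = number of states in minimal DFA
Minimal DFA states = 5
Therefore equivalence classes = 5

5


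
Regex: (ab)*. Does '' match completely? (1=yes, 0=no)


Pattern: (ab)*
String: ''
Pattern requires: zero or more repetitions of 'ab'
Pairs: []
All pairs are 'ab'? Yes
Result: 1

1


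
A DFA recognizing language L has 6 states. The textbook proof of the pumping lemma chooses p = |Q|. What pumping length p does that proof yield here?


Pumping lemma for regular languages (standard proof):
Take p = |Q|, the number of DFA states.
Any string of length >= |Q| passes through |Q|+1 states while reading its first |Q| symbols,
so by pigeonhole some state repeats, giving the loop that can be pumped.
Here |Q| = 6
Therefore the proof uses p = 6

6


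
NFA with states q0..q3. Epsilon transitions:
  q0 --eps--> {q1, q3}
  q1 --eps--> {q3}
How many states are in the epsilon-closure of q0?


Starting from q0
Initialize closure = {q0}
Follow epsilon from q0 -> add q1
Follow epsilon from q0 -> add q3
Final closure: {q0, q1, q3}
Size = 3

3


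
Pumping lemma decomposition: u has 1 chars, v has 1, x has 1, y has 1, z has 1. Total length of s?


|s| = |u| + |v| + |x| + |y| + |z|
= 1 + 1 + 1 + 1 + 1
= 2 + 1 + 2
= 3 + 2
= 5

5


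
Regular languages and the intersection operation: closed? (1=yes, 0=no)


Regular languages are closed under all standard operations:
- Union: Yes (product construction)
- Intersection: Yes (product construction)
- Complement: Yes (swap accept/reject)
- Concatenation: Yes (NFA construction)
Operation: intersection -> Closed

1


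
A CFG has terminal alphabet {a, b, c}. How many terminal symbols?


Terminal symbols: a, b, c
Counting each: a (#1), b (#2), c (#3)
Total = 3

3


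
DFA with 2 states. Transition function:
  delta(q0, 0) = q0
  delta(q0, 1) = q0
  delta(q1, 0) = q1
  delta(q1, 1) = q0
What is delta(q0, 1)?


Looking up transition function:
delta(q0, 1) in the table
Row: q0, Column: 1
Result: q0

q0


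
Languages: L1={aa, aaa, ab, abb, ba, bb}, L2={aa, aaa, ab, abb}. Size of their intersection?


L1 = {aa, aaa, ab, abb, ba, bb}
L2 = {aa, aaa, ab, abb}
Checking each string in L1 against L2:
  'aa': in L2? Yes
  'aaa': in L2? Yes
  'ab': in L2? Yes
  'abb': in L2? Yes
  'ba': in L2? No
  'bb': in L2? No
Intersection = {aa, aaa, ab, abb}
|L1 ∩ L2| = 4

4


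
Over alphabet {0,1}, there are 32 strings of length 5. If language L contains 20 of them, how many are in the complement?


Alphabet: {0,1}
String length: 5
Total strings of length 5 = 2^5 = 32
Strings in L = 20
Complement = total - |L|
= 32 - 20
= 12

12


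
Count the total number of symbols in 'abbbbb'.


String: 'abbbbb'
Counting characters:
  'a' appears 1 time(s)
  'b' appears 5 time(s)
Total length = 1 + 5 = 6

6


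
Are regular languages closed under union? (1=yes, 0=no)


Regular languages are closed under:
- Union (DFA product construction)
- Intersection (DFA product construction)
- Complement (swap accept/reject states)
- Concatenation (NFA construction)
- Kleene star (NFA construction)
union is in this list
Therefore: closed

1


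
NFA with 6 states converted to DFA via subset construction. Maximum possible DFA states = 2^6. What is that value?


NFA has 6 states
Subset construction: each DFA state = subset of NFA states
Maximum subsets = 2^6
2^6 = 64

64


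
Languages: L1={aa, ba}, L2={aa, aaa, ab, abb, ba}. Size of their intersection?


L1 = {aa, ba}
L2 = {aa, aaa, ab, abb, ba}
Checking each string in L1 against L2:
  'aa': in L2? Yes
  'ba': in L2? Yes
Intersection = {aa, ba}
|L1 ∩ L2| = 2

2


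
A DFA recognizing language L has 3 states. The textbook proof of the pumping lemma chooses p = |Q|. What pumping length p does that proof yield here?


Pumping lemma for regular languages (standard proof):
Take p = |Q|, the number of DFA states.
Any string of length >= |Q| passes through |Q|+1 states while reading its first |Q| symbols,
so by pigeonhole some state repeats, giving the loop that can be pumped.
Here |Q| = 3
Therefore the proof uses p = 3

3


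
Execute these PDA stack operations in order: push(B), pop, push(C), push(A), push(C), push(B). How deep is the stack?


Tracing stack operations:
  push(B) -> stack = [B], depth=1
  pop -> removed B, stack = [], depth=0
  push(C) -> stack = [C], depth=1
  push(A) -> stack = [C,A], depth=2
  push(C) -> stack = [C,A,C], depth=3
  push(B) -> stack = [C,A,C,B], depth=4
Final depth = 4

4


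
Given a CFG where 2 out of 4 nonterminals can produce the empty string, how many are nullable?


Nonterminals: {S, A, B, C}
A nonterminal is nullable if it can derive epsilon
Counting nullable nonterminals: 2
Total nullable = 2

2


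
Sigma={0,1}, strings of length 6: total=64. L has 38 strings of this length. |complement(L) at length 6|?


Alphabet: {0,1}
String length: 6
Total strings of length 6 = 2^6 = 64
Strings in L = 38
Complement = total - |L|
= 64 - 38
= 26

26


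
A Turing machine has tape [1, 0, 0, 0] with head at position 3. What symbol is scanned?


Tape: [1, 0, 0, 0]
Positions: 0 1 2 3
Values:    1 0 0 0
Head at position 3
tape[3] = 0

0


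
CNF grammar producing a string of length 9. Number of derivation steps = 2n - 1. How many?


Chomsky Normal Form derivation:
String length n = 9
Each step either:
  - Splits a nonterminal into two (n-1 such steps)
  - Converts a nonterminal to terminal (n such steps)
Total = (n-1) + n = 2n - 1
= 2(9) - 1
= 18 - 1
= 17

17


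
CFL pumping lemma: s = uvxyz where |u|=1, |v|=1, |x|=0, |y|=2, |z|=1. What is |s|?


|s| = |u| + |v| + |x| + |y| + |z|
= 1 + 1 + 0 + 2 + 1
= 2 + 0 + 3
= 2 + 3
= 5

5


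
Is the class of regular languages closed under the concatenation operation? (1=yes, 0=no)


Regular languages are closed under:
- Union (DFA product construction)
- Intersection (DFA product construction)
- Complement (swap accept/reject states)
- Concatenation (NFA construction)
- Kleene star (NFA construction)
concatenation is in this list
Therefore: closed

1


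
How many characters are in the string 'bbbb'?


String: 'bbbb'
Counting characters:
  'b' appears 4 time(s)
Total length = 0 + 4 = 4

4


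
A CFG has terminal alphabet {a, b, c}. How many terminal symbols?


Terminal symbols: a, b, c
Counting each: a (#1), b (#2), c (#3)
Total = 3

3


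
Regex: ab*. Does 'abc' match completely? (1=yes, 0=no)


Pattern: ab*
String: 'abc'
Pattern requires: exactly one 'a' followed by zero or more 'b's
First char is 'a' -> OK
Rest 'bc': all b's? No
Result: 0

0


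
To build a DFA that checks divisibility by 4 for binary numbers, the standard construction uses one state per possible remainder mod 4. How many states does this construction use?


Divisibility by 4 is tracked via the remainder mod 4: 0, 1, ..., 3
The construction assigns one state to each remainder
Number of remainders = 4

4


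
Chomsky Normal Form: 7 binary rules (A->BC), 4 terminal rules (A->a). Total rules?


CNF allows two rule forms:
  A -> BC (binary): 7 rules
  A -> a (terminal): 4 rules
Total = 7 + 4 = 11

11


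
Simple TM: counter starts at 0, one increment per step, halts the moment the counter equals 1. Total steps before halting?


Counter starts at 0. Counting sequence:
  Step 1: counter = 1
Counter reached 1 -> halt
Total steps = 1

1


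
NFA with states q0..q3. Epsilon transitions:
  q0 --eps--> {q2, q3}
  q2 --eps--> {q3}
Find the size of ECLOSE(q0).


Starting from q0
Initialize closure = {q0}
Follow epsilon from q0 -> add q2
Follow epsilon from q0 -> add q3
Final closure: {q0, q2, q3}
Size = 3

3


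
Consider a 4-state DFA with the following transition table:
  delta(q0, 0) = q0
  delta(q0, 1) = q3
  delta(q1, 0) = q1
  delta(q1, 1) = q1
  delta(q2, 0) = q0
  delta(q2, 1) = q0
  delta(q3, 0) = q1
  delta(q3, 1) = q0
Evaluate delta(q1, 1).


Looking up transition function:
delta(q1, 1) in the table
Row: q1, Column: 1
Result: q1

q1


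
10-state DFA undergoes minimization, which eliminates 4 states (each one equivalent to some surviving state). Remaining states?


Original DFA: 10 states
Redundant states removed: 4
Minimized states = original - removed
= 10 - 4
= 6

6


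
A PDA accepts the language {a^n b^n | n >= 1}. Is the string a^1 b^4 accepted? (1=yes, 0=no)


Language requires equal numbers of a's and b's
PDA pushes for each 'a', pops for each 'b'
Number of a's = 1
Number of b's = 4
1 != 4 -> Reject

0


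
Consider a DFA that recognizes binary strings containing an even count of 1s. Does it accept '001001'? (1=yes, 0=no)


DFA has 2 states: q_even (start, accept=yes) and q_odd
Processing string '001001' character by character:
  Position 0: read '0', 1-count=0 -> q_even (no change)
  Position 1: read '0', 1-count=0 -> q_even (no change)
  Position 2: read '1', 1-count=1 -> q_odd
  Position 3: read '0', 1-count=1 -> q_odd (no change)
  Position 4: read '0', 1-count=1 -> q_odd (no change)
  Position 5: read '1', 1-count=2 -> q_even
Final state: q_even, total 1s = 2 (even); the DFA requires an even count -> accept

1


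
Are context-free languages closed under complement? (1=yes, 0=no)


CFL closure properties:
  Closed under: union, concatenation, Kleene star
  NOT closed under: intersection, complement
Operation 'complement' is in not-closed list -> No (not closed)

0


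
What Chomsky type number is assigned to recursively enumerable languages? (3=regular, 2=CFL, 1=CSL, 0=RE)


Chomsky hierarchy levels:
  Type 3: Regular (DFA/NFA/regex)
  Type 2: Context-free (PDA)
  Type 1: Context-sensitive
  Type 0: Recursively enumerable (TM)
'recursively enumerable' corresponds to Type 0

0


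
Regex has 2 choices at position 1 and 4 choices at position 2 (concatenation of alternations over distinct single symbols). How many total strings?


First group: 2 alternatives
Second group: 4 alternatives
Concatenation: each choice from group 1 pairs with each from group 2
Total = 2 x 4 = 8

8


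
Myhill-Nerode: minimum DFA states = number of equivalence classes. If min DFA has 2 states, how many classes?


Myhill-Nerode theorem:
Number of equivalence classes = number of states in minimal DFA
Minimal DFA states = 2
Therefore equivalence classes = 2

2


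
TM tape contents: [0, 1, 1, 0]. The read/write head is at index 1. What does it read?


Tape: [0, 1, 1, 0]
Positions: 0 1 2 3
Values:    0 1 1 0
Head at position 1
tape[1] = 1

1


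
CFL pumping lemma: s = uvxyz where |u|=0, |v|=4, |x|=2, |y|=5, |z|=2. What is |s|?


|s| = |u| + |v| + |x| + |y| + |z|
= 0 + 4 + 2 + 5 + 2
= 4 + 2 + 7
= 6 + 7
= 13

13


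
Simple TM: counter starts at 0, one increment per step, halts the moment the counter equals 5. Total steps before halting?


Counter starts at 0. Counting sequence:
  Step 1: counter = 1
  Step 2: counter = 2
  Step 3: counter = 3
  Step 4: counter = 4
  Step 5: counter = 5
Counter reached 5 -> halt
Total steps = 5

5


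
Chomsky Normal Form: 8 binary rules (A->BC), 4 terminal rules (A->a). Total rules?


CNF allows two rule forms:
  A -> BC (binary): 8 rules
  A -> a (terminal): 4 rules
Total = 8 + 4 = 12

12


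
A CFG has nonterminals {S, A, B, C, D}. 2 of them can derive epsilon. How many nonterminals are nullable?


Nonterminals: {S, A, B, C, D}
A nonterminal is nullable if it can derive epsilon
Counting nullable nonterminals: 2
Total nullable = 2

2


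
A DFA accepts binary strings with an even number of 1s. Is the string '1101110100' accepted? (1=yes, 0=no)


DFA has 2 states: q_even (start, accept=yes) and q_odd
Processing string '1101110100' character by character:
  Position 0: read '1', 1-count=1 -> q_odd
  Position 1: read '1', 1-count=2 -> q_even
  Position 2: read '0', 1-count=2 -> q_even (no change)
  Position 3: read '1', 1-count=3 -> q_odd
  Position 4: read '1', 1-count=4 -> q_even
  Position 5: read '1', 1-count=5 -> q_odd
  Position 6: read '0', 1-count=5 -> q_odd (no change)
  Position 7: read '1', 1-count=6 -> q_even
  Position 8: read '0', 1-count=6 -> q_even (no change)
  Position 9: read '0', 1-count=6 -> q_even (no change)
Final state: q_even, total 1s = 6 (even); the DFA requires an even count -> accept

1


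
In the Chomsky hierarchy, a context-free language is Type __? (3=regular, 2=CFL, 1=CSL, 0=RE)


Chomsky hierarchy levels:
  Type 3: Regular (DFA/NFA/regex)
  Type 2: Context-free (PDA)
  Type 1: Context-sensitive
  Type 0: Recursively enumerable (TM)
'context-free' corresponds to Type 2

2


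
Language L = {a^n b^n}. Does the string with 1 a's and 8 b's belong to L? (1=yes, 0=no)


Language requires equal numbers of a's and b's
PDA pushes for each 'a', pops for each 'b'
Number of a's = 1
Number of b's = 8
1 != 8 -> Reject

0


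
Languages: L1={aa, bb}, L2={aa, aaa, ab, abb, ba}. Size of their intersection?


L1 = {aa, bb}
L2 = {aa, aaa, ab, abb, ba}
Checking each string in L1 against L2:
  'aa': in L2? Yes
  'bb': in L2? No
Intersection = {aa}
|L1 ∩ L2| = 1

1


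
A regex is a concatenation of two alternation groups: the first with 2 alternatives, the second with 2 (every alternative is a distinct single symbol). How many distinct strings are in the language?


First group: 2 alternatives
Second group: 2 alternatives
Concatenation: each choice from group 1 pairs with each from group 2
Total = 2 x 2 = 4

4


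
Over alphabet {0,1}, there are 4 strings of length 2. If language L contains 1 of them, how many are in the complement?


Alphabet: {0,1}
String length: 2
Total strings of length 2 = 2^2 = 4
Strings in L = 1
Complement = total - |L|
= 4 - 1
= 3

3


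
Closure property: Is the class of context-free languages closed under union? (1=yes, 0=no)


CFL closure properties:
  Closed under: union, concatenation, Kleene star
  NOT closed under: intersection, complement
Operation 'union' is in closed list -> Yes (closed)

1


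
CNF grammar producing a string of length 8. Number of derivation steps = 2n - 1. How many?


Chomsky Normal Form derivation:
String length n = 8
Each step either:
  - Splits a nonterminal into two (n-1 such steps)
  - Converts a nonterminal to terminal (n such steps)
Total = (n-1) + n = 2n - 1
= 2(8) - 1
= 16 - 1
= 15

15


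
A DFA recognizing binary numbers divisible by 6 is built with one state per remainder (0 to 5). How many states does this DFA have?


Divisibility by 6 is tracked via the remainder mod 6: 0, 1, ..., 5
The construction assigns one state to each remainder
Number of remainders = 6

6


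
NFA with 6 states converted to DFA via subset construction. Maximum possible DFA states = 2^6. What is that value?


NFA has 6 states
Subset construction: each DFA state = subset of NFA states
Maximum subsets = 2^6
2^6 = 64

64


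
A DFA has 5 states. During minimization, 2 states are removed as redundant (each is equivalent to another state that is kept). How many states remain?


Original DFA: 5 states
Redundant states removed: 2
Minimized states = original - removed
= 5 - 2
= 3

3


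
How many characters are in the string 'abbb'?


String: 'abbb'
Counting characters:
  'a' appears 1 time(s)
  'b' appears 3 time(s)
Total length = 1 + 3 = 4

4


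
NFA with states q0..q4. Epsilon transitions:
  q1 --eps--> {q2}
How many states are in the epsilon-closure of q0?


Starting from q0
Initialize closure = {q0}
q0 has no outgoing epsilon transitions -> nothing to add
Final closure: {q0}
Size = 1

1


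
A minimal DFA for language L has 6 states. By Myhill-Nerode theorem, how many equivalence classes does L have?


Myhill-Nerode theorem:
Number of equivalence classes = number of states in minimal DFA
Minimal DFA states = 6
Therefore equivalence classes = 6

6


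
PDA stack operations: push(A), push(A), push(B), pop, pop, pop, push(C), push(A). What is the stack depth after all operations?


Tracing stack operations:
  push(A) -> stack = [A], depth=1
  push(A) -> stack = [A,A], depth=2
  push(B) -> stack = [A,A,B], depth=3
  pop -> removed B, stack = [A,A], depth=2
  pop -> removed A, stack = [A], depth=1
  pop -> removed A, stack = [], depth=0
  push(C) -> stack = [C], depth=1
  push(A) -> stack = [C,A], depth=2
Final depth = 2

2


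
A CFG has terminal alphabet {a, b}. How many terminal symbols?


Terminal symbols: a, b
Counting each: a (#1), b (#2)
Total = 2

2


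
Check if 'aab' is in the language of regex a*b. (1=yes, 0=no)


Pattern: a*b
String: 'aab'
Pattern requires: zero or more 'a's followed by exactly one 'b'
Found 2 leading 'a's
Remaining: 'b'
Remaining is exactly 'b' -> match
Result: 1

1


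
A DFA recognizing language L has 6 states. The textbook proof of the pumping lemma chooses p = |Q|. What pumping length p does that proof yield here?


Pumping lemma for regular languages (standard proof):
Take p = |Q|, the number of DFA states.
Any string of length >= |Q| passes through |Q|+1 states while reading its first |Q| symbols,
so by pigeonhole some state repeats, giving the loop that can be pumped.
Here |Q| = 6
Therefore the proof uses p = 6

6


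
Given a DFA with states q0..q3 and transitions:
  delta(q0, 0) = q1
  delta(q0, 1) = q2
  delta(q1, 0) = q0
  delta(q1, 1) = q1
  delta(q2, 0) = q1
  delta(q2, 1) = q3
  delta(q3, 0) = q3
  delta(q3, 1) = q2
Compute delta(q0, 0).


Looking up transition function:
delta(q0, 0) in the table
Row: q0, Column: 0
Result: q1

q1


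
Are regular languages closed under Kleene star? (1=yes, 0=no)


Regular languages are closed under:
- Union (DFA product construction)
- Intersection (DFA product construction)
- Complement (swap accept/reject states)
- Concatenation (NFA construction)
- Kleene star (NFA construction)
Kleene star is in this list
Therefore: closed

1


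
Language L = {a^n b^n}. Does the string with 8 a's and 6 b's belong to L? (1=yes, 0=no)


Language requires equal numbers of a's and b's
PDA pushes for each 'a', pops for each 'b'
Number of a's = 8
Number of b's = 6
8 != 6 -> Reject

0


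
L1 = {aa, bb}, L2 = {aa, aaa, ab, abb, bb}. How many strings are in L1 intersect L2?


L1 = {aa, bb}
L2 = {aa, aaa, ab, abb, bb}
Checking each string in L1 against L2:
  'aa': in L2? Yes
  'bb': in L2? Yes
Intersection = {aa, bb}
|L1 ∩ L2| = 2

2


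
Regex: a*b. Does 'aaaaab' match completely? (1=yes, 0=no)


Pattern: a*b
String: 'aaaaab'
Pattern requires: zero or more 'a's followed by exactly one 'b'
Found 5 leading 'a's
Remaining: 'b'
Remaining is exactly 'b' -> match
Result: 1

1


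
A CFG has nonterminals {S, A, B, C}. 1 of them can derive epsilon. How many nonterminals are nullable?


Nonterminals: {S, A, B, C}
A nonterminal is nullable if it can derive epsilon
Counting nullable nonterminals: 1
Total nullable = 1

1


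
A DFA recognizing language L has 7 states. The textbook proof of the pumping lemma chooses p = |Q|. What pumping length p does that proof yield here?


Pumping lemma for regular languages (standard proof):
Take p = |Q|, the number of DFA states.
Any string of length >= |Q| passes through |Q|+1 states while reading its first |Q| symbols,
so by pigeonhole some state repeats, giving the loop that can be pumped.
Here |Q| = 7
Therefore the proof uses p = 7

7


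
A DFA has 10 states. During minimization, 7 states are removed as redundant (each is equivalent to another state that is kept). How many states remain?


Original DFA: 10 states
Redundant states removed: 7
Minimized states = original - removed
= 10 - 7
= 3

3


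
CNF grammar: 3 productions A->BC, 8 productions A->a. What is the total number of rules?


CNF allows two rule forms:
  A -> BC (binary): 3 rules
  A -> a (terminal): 8 rules
Total = 3 + 8 = 11

11


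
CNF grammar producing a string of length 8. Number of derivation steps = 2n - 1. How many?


Chomsky Normal Form derivation:
String length n = 8
Each step either:
  - Splits a nonterminal into two (n-1 such steps)
  - Converts a nonterminal to terminal (n such steps)
Total = (n-1) + n = 2n - 1
= 2(8) - 1
= 16 - 1
= 15

15


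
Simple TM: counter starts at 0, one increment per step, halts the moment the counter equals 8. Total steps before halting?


Counter starts at 0. Counting sequence:
  Step 1: counter = 1
  Step 2: counter = 2
  Step 3: counter = 3
  Step 4: counter = 4
  Step 5: counter = 5
  Step 6: counter = 6
  Step 7: counter = 7
  Step 8: counter = 8
Counter reached 8 -> halt
Total steps = 8

8


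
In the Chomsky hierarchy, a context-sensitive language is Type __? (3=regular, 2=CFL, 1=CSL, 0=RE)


Chomsky hierarchy levels:
  Type 3: Regular (DFA/NFA/regex)
  Type 2: Context-free (PDA)
  Type 1: Context-sensitive
  Type 0: Recursively enumerable (TM)
'context-sensitive' corresponds to Type 1

1


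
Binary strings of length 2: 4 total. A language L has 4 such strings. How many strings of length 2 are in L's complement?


Alphabet: {0,1}
String length: 2
Total strings of length 2 = 2^2 = 4
Strings in L = 4
Complement = total - |L|
= 4 - 4
= 0

0


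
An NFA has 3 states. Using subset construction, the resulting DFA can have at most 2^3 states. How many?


NFA has 3 states
Subset construction: each DFA state = subset of NFA states
Maximum subsets = 2^3
2^3 = 8

8


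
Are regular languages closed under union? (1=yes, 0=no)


Regular languages are closed under:
- Union (DFA product construction)
- Intersection (DFA product construction)
- Complement (swap accept/reject states)
- Concatenation (NFA construction)
- Kleene star (NFA construction)
union is in this list
Therefore: closed

1


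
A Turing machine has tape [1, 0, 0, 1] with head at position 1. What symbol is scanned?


Tape: [1, 0, 0, 1]
Positions: 0 1 2 3
Values:    1 0 0 1
Head at position 1
tape[1] = 0

0


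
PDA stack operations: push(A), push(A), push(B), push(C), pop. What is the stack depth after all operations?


Tracing stack operations:
  push(A) -> stack = [A], depth=1
  push(A) -> stack = [A,A], depth=2
  push(B) -> stack = [A,A,B], depth=3
  push(C) -> stack = [A,A,B,C], depth=4
  pop -> removed C, stack = [A,A,B], depth=3
Final depth = 3

3


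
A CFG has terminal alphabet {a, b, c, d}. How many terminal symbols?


Terminal symbols: a, b, c, d
Counting each: a (#1), b (#2), c (#3), d (#4)
Total = 4

4


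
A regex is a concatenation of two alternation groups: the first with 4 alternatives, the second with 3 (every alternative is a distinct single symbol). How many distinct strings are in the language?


First group: 4 alternatives
Second group: 3 alternatives
Concatenation: each choice from group 1 pairs with each from group 2
Total = 4 x 3 = 12

12


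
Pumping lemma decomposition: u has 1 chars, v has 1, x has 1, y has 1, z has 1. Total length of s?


|s| = |u| + |v| + |x| + |y| + |z|
= 1 + 1 + 1 + 1 + 1
= 2 + 1 + 2
= 3 + 2
= 5

5


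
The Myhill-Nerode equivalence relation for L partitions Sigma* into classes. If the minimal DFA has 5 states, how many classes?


Myhill-Nerode theorem:
Number of equivalence classes = number of states in minimal DFA
Minimal DFA states = 5
Therefore equivalence classes = 5

5


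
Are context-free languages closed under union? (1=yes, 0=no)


CFL closure properties:
  Closed under: union, concatenation, Kleene star
  NOT closed under: intersection, complement
Operation 'union' is in closed list -> Yes (closed)

1


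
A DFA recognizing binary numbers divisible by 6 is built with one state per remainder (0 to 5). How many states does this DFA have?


Divisibility by 6 is tracked via the remainder mod 6: 0, 1, ..., 5
The construction assigns one state to each remainder
Number of remainders = 6

6


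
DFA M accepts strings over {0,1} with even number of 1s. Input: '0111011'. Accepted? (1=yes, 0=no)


DFA has 2 states: q_even (start, accept=yes) and q_odd
Processing string '0111011' character by character:
  Position 0: read '0', 1-count=0 -> q_even (no change)
  Position 1: read '1', 1-count=1 -> q_odd
  Position 2: read '1', 1-count=2 -> q_even
  Position 3: read '1', 1-count=3 -> q_odd
  Position 4: read '0', 1-count=3 -> q_odd (no change)
  Position 5: read '1', 1-count=4 -> q_even
  Position 6: read '1', 1-count=5 -> q_odd
Final state: q_odd, total 1s = 5 (odd); the DFA requires an even count -> reject

0


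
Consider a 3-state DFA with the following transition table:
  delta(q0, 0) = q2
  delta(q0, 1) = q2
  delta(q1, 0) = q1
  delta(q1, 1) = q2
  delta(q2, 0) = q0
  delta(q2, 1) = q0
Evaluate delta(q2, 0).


Looking up transition function:
delta(q2, 0) in the table
Row: q2, Column: 0
Result: q0

q0


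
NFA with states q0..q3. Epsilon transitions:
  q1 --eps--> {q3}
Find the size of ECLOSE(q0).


Starting from q0
Initialize closure = {q0}
q0 has no outgoing epsilon transitions -> nothing to add
Final closure: {q0}
Size = 1

1


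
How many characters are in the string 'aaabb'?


String: 'aaabb'
Counting characters:
  'a' appears 3 time(s)
  'b' appears 2 time(s)
Total length = 3 + 2 = 5

5


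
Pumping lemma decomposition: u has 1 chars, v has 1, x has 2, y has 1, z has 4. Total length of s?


|s| = |u| + |v| + |x| + |y| + |z|
= 1 + 1 + 2 + 1 + 4
= 2 + 2 + 5
= 4 + 5
= 9

9


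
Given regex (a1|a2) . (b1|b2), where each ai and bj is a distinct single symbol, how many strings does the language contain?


First group: 2 alternatives
Second group: 2 alternatives
Concatenation: each choice from group 1 pairs with each from group 2
Total = 2 x 2 = 4

4


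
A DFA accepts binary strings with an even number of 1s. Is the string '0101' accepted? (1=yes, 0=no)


DFA has 2 states: q_even (start, accept=yes) and q_odd
Processing string '0101' character by character:
  Position 0: read '0', 1-count=0 -> q_even (no change)
  Position 1: read '1', 1-count=1 -> q_odd
  Position 2: read '0', 1-count=1 -> q_odd (no change)
  Position 3: read '1', 1-count=2 -> q_even
Final state: q_even, total 1s = 2 (even); the DFA requires an even count -> accept

1


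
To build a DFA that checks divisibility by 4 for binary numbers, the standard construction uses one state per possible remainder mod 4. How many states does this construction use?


Divisibility by 4 is tracked via the remainder mod 4: 0, 1, ..., 3
The construction assigns one state to each remainder
Number of remainders = 4

4


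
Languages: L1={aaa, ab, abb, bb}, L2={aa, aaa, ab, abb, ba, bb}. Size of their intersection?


L1 = {aaa, ab, abb, bb}
L2 = {aa, aaa, ab, abb, ba, bb}
Checking each string in L1 against L2:
  'aaa': in L2? Yes
  'ab': in L2? Yes
  'abb': in L2? Yes
  'bb': in L2? Yes
Intersection = {aaa, ab, abb, bb}
|L1 ∩ L2| = 4

4


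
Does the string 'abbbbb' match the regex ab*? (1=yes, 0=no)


Pattern: ab*
String: 'abbbbb'
Pattern requires: exactly one 'a' followed by zero or more 'b's
First char is 'a' -> OK
Rest 'bbbbb': all b's? Yes
Result: 1

1


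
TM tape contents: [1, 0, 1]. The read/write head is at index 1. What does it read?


Tape: [1, 0, 1]
Positions: 0 1 2
Values:    1 0 1
Head at position 1
tape[1] = 0

0


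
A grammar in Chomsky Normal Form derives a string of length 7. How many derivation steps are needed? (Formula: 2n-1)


Chomsky Normal Form derivation:
String length n = 7
Each step either:
  - Splits a nonterminal into two (n-1 such steps)
  - Converts a nonterminal to terminal (n such steps)
Total = (n-1) + n = 2n - 1
= 2(7) - 1
= 14 - 1
= 13

13


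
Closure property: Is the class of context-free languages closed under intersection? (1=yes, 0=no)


CFL closure properties:
  Closed under: union, concatenation, Kleene star
  NOT closed under: intersection, complement
Operation 'intersection' is in not-closed list -> No (not closed)

0


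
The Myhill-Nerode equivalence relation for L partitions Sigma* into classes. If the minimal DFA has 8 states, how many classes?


Myhill-Nerode theorem:
Number of equivalence classes = number of states in minimal DFA
Minimal DFA states = 8
Therefore equivalence classes = 8

8


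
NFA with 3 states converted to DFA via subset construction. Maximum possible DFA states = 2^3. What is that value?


NFA has 3 states
Subset construction: each DFA state = subset of NFA states
Maximum subsets = 2^3
2^3 = 8

8


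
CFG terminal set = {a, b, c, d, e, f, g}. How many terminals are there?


Terminal symbols: a, b, c, d, e, f, g
Counting each: a (#1), b (#2), c (#3), d (#4), e (#5), f (#6), g (#7)
Total = 7

7


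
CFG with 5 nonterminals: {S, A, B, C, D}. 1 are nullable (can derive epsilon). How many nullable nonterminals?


Nonterminals: {S, A, B, C, D}
A nonterminal is nullable if it can derive epsilon
Counting nullable nonterminals: 1
Total nullable = 1

1


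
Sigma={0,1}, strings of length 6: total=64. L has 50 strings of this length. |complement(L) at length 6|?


Alphabet: {0,1}
String length: 6
Total strings of length 6 = 2^6 = 64
Strings in L = 50
Complement = total - |L|
= 64 - 50
= 14

14


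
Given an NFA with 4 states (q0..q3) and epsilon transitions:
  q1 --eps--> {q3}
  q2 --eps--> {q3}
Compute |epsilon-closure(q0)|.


Starting from q0
Initialize closure = {q0}
q0 has no outgoing epsilon transitions -> nothing to add
Final closure: {q0}
Size = 1

1


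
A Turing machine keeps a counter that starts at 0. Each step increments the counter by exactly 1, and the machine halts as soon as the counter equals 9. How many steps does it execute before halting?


Counter starts at 0. Counting sequence:
  Step 1: counter = 1
  Step 2: counter = 2
  Step 3: counter = 3
  Step 4: counter = 4
  Step 5: counter = 5
  Step 6: counter = 6
  ...
  Step 9: counter = 9
Counter reached 9 -> halt
Total steps = 9

9


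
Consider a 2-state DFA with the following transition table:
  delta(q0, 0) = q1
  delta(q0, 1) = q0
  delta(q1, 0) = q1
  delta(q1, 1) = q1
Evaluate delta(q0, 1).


Looking up transition function:
delta(q0, 1) in the table
Row: q0, Column: 1
Result: q0

q0


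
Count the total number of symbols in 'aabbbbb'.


String: 'aabbbbb'
Counting characters:
  'a' appears 2 time(s)
  'b' appears 5 time(s)
Total length = 2 + 5 = 7

7


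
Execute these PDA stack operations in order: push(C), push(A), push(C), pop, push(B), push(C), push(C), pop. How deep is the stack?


Tracing stack operations:
  push(C) -> stack = [C], depth=1
  push(A) -> stack = [C,A], depth=2
  push(C) -> stack = [C,A,C], depth=3
  pop -> removed C, stack = [C,A], depth=2
  push(B) -> stack = [C,A,B], depth=3
  push(C) -> stack = [C,A,B,C], depth=4
  push(C) -> stack = [C,A,B,C,C], depth=5
  pop -> removed C, stack = [C,A,B,C], depth=4
Final depth = 4

4


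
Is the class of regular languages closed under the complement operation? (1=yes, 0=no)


Regular languages are closed under:
- Union (DFA product construction)
- Intersection (DFA product construction)
- Complement (swap accept/reject states)
- Concatenation (NFA construction)
- Kleene star (NFA construction)
complement is in this list
Therefore: closed

1


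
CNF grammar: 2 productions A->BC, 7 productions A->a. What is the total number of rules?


CNF allows two rule forms:
  A -> BC (binary): 2 rules
  A -> a (terminal): 7 rules
Total = 2 + 7 = 9

9


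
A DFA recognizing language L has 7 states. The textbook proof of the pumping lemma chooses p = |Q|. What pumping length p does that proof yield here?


Pumping lemma for regular languages (standard proof):
Take p = |Q|, the number of DFA states.
Any string of length >= |Q| passes through |Q|+1 states while reading its first |Q| symbols,
so by pigeonhole some state repeats, giving the loop that can be pumped.
Here |Q| = 7
Therefore the proof uses p = 7

7


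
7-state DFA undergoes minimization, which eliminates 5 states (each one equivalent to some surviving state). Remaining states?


Original DFA: 7 states
Redundant states removed: 5
Minimized states = original - removed
= 7 - 5
= 2

2


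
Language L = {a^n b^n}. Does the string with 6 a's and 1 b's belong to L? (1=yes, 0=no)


Language requires equal numbers of a's and b's
PDA pushes for each 'a', pops for each 'b'
Number of a's = 6
Number of b's = 1
6 != 1 -> Reject

0


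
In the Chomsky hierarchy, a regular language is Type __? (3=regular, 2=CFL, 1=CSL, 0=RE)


Chomsky hierarchy levels:
  Type 3: Regular (DFA/NFA/regex)
  Type 2: Context-free (PDA)
  Type 1: Context-sensitive
  Type 0: Recursively enumerable (TM)
'regular' corresponds to Type 3

3


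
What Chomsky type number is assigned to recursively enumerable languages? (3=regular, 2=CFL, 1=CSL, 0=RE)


Chomsky hierarchy levels:
  Type 3: Regular (DFA/NFA/regex)
  Type 2: Context-free (PDA)
  Type 1: Context-sensitive
  Type 0: Recursively enumerable (TM)
'recursively enumerable' corresponds to Type 0

0


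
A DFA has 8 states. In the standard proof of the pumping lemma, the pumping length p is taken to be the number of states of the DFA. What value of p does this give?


Pumping lemma for regular languages (standard proof):
Take p = |Q|, the number of DFA states.
Any string of length >= |Q| passes through |Q|+1 states while reading its first |Q| symbols,
so by pigeonhole some state repeats, giving the loop that can be pumped.
Here |Q| = 8
Therefore the proof uses p = 8

8
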